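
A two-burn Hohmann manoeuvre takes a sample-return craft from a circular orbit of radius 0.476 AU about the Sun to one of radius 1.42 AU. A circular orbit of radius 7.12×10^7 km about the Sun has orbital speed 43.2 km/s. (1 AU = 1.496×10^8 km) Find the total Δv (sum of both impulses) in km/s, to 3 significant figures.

From the circular-orbit relation v² = μ/r at r = 7.12×10^7 km: μ = v²r = (43.2)² × 7.12×10^7 = 1.32876×10^11 km³/s².
In km: r₁ = 0.476 × 1.496×10^8 = 7.12096×10^7 km; r₂ = 1.42 × 1.496×10^8 = 2.12432×10^8 km.
Transfer-ellipse semi-major axis a_t = (r₁ + r₂)/2 = (7.12096×10^7 + 2.12432×10^8)/2 = 1.418208×10^8 km.
At r₁ the circular-orbit speed is v₁ = √(μ/r₁) = 43.197 km/s.
On the transfer ellipse at r₁, vis-viva equation gives v_p = √[μ(2/r₁ − 1/a_t)] = 52.868 km/s.
First burn Δv₁ = |v_p − v₁| = 9.671 km/s.
Circular speed at r₂: v₂ = √(μ/r₂) = 25.010 km/s.
Transfer-orbit speed at r₂: v_a = √[μ(2/r₂ − 1/a_t)] = 17.722 km/s.
Second burn Δv₂ = |v₂ − v_a| = 7.288 km/s.
Δv = Δv₁ + Δv₂ = 9.671 + 7.288 = 16.96 km/s.

Δv = 17.0 km/s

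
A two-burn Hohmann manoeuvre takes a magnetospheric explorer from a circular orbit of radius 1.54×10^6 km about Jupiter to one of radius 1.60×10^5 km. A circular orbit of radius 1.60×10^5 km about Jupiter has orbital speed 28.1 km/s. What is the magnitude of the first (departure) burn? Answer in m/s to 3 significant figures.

From the circular-orbit relation v² = μ/r at r = 1.60×10^5 km: μ = v²r = (28.1)² × 1.60×10^5 = 1.26338×10^8 km³/s².
The Hohmann ellipse has a_t = (r₁ + r₂)/2 = 8.500×10^5 km.
Circular speed at r = 1.540×10^6 km: v_c = √(μ/r) = 9.0575 km/s.
Vis-viva on the transfer ellipse at r = 1.540×10^6 km gives v_t = √[μ(2/r − 1/a_t)] = 3.9297 km/s.
Δv₁ = |v_t − v_c| = |3.9297 − 9.0575| = 5.128 km/s.

Δv₁ = 5130 m/s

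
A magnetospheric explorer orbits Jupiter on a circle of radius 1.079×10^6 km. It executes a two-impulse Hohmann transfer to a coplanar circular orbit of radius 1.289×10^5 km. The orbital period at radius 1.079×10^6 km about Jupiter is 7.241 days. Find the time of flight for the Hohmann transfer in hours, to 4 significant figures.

From Kepler's third law T² = 4π²r³/μ at r = 1.079×10^6 km, T = 7.241 days = 7.241 × 86400 s = 6.256224×10^5 s: μ = 4π²r³/T² = 1.26707×10^8 km³/s².
Semi-major axis of the transfer orbit: a_t = (1.079×10^6 + 1.289×10^5)/2 = 6.0395×10^5 km.
Transfer time t = π√(a_t³/μ) = π√((6.0395×10^5)³ / 1.26707×10^8) = 1.310×10^5 s.
Converting: 1.310×10^5 s ÷ 3600 s/hour = 36.39 hours.

t = 36.39 hours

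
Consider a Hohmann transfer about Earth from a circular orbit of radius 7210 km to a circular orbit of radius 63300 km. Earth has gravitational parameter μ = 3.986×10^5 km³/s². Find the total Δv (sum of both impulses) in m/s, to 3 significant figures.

The Hohmann ellipse has a_t = (r₁ + r₂)/2 = 35255 km.
Circular speed at r₁: v₁ = √(μ/r₁) = √(3.986×10^5/7210) = 7.43534 km/s.
Transfer-orbit speed at r₁ (vis-viva equation): v_p = √[μ(2/r₁ − 1/a_t)] = 9.96305 km/s.
First burn Δv₁ = |v_p − v₁| = 2.5277 km/s.
Circular speed at r₂: v₂ = √(μ/r₂) = 2.5094 km/s.
Transfer-orbit speed at r₂: v_a = √[μ(2/r₂ − 1/a_t)] = 1.1348 km/s.
Second burn Δv₂ = |v₂ − v_a| = 1.3746 km/s.
Δv = Δv₁ + Δv₂ = 2.5277 + 1.3746 = 3.902 km/s.

Δv = 3900 m/s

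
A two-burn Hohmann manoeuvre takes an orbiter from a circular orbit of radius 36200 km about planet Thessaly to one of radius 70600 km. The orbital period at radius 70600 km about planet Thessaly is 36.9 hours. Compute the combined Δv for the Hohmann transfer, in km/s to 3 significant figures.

Δv = 1.29 km/s

From Kepler's third law T² = 4π²r³/μ at r = 70600 km, T = 36.9 hours = 36.9 × 3600 s = 1.3284×10^5 s: μ = 4π²r³/T² = 7.87256×10^5 km³/s².
Transfer-ellipse semi-major axis a_t = (r₁ + r₂)/2 = (36200 + 70600)/2 = 53400 km.
Circular speed at r₁: v₁ = √(μ/r₁) = √(7.87256×10^5/36200) = 4.6634 km/s.
On the transfer ellipse at r₁, vis-viva gives v_p = √[μ(2/r₁ − 1/a_t)] = 5.3621 km/s.
First burn Δv₁ = |v_p − v₁| = 0.6987 km/s.
At r₂, v₂ = √(μ/r₂) = 3.3393 km/s.
Transfer-orbit speed at r₂: v_a = √[μ(2/r₂ − 1/a_t)] = 2.7494 km/s.
Second burn Δv₂ = |v₂ − v_a| = 0.5899 km/s.
Total Δv = Δv₁ + Δv₂ = 1.289 km/s.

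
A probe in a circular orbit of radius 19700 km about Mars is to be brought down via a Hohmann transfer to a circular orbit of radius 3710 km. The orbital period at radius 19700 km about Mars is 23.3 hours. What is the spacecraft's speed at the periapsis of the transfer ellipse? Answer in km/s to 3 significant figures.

From Kepler's third law T² = 4π²r³/μ at r = 19700 km, T = 23.3 hours = 23.3 × 3600 s = 83880 s: μ = 4π²r³/T² = 42898.4 km³/s².
Semi-major axis of the transfer orbit: a_t = (19700 + 3710)/2 = 11705 km.
The periapsis of the transfer ellipse is at r = 3710 km.
Vis-viva: v = √[μ(2/r − 1/a_t)] = √[42898.4 × (2/3710 − 1/11705)] = 4.411 km/s.

v = 4.41 km/s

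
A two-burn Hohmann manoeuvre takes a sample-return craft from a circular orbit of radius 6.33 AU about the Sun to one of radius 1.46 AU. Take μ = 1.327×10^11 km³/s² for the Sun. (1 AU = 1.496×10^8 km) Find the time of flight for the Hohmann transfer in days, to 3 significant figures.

t = 1400 days

In km: r₁ = 6.33 × 1.496×10^8 = 9.46968×10^8 km; r₂ = 1.46 × 1.496×10^8 = 2.18416×10^8 km.
Transfer-ellipse semi-major axis a_t = (r₁ + r₂)/2 = (9.46968×10^8 + 2.18416×10^8)/2 = 5.82692×10^8 km.
Half the transfer-orbit period gives t = π√(a_t³/μ) = 1.213×10^8 s.
Converting: 1.213×10^8 s ÷ 86400 s/day = 1400 days.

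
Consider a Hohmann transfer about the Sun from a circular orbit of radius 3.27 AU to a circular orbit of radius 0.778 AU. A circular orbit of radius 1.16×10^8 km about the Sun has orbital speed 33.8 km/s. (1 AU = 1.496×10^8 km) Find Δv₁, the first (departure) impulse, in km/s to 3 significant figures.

From the circular-orbit relation v² = μ/r at r = 1.16×10^8 km: μ = v²r = (33.8)² × 1.16×10^8 = 1.32523×10^11 km³/s².
In km: r₁ = 3.27 × 1.496×10^8 = 4.89192×10^8 km; r₂ = 0.778 × 1.496×10^8 = 1.163888×10^8 km.
The Hohmann ellipse has a_t = (r₁ + r₂)/2 = 3.027904×10^8 km.
Circular speed at r = 4.89192×10^8 km: v_c = √(μ/r) = 16.459 km/s.
Vis-viva on the transfer ellipse at r = 4.89192×10^8 km gives v_t = √[μ(2/r − 1/a_t)] = 10.204 km/s.
Δv₁ = |v_t − v_c| = |10.204 − 16.459| = 6.255 km/s.

Δv₁ = 6.25 km/s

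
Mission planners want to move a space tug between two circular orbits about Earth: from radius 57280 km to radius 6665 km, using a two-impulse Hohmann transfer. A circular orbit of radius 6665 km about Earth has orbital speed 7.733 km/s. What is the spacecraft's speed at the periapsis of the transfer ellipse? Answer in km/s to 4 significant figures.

v = 10.35 km/s

From the circular-orbit relation v² = μ/r at r = 6665 km: μ = v²r = (7.733)² × 6665 = 3.98562×10^5 km³/s².
Semi-major axis of the transfer orbit: a_t = (57280 + 6665)/2 = 31972.5 km.
The periapsis of the transfer ellipse is at r = 6665 km.
From the vis-viva equation, v = √[μ(2/r − 1/a_t)] = 10.35 km/s.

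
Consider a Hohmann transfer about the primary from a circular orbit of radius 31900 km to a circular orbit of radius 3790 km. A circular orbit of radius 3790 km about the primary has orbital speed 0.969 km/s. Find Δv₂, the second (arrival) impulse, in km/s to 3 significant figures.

Δv₂ = 0.327 km/s

From the circular-orbit relation v² = μ/r at r = 3790 km: μ = v²r = (0.969)² × 3790 = 3558.66 km³/s².
The Hohmann ellipse has a_t = (r₁ + r₂)/2 = 17845 km.
On the circular orbit at r = 3790 km, v_c = √(μ/r) = 0.96900 km/s.
Transfer-orbit speed at the same r (vis-viva, a = a_t): v_t = √[μ(2/r − 1/a_t)] = 1.2956 km/s.
Δv₂ = |v_t − v_c| = |1.2956 − 0.96900| = 0.3266 km/s.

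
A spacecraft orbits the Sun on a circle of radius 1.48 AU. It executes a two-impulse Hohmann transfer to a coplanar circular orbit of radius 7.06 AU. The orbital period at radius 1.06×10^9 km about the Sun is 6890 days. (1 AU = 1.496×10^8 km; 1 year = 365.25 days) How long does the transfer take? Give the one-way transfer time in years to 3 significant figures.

From Kepler's third law T² = 4π²r³/μ at r = 1.06×10^9 km, T = 6890 days = 6890 × 86400 s = 5.95296×10^8 s: μ = 4π²r³/T² = 1.32682×10^11 km³/s².
In km: r₁ = 1.48 × 1.496×10^8 = 2.21408×10^8 km; r₂ = 7.06 × 1.496×10^8 = 1.056176×10^9 km.
Semi-major axis of the transfer orbit: a_t = (2.21408×10^8 + 1.056176×10^9)/2 = 6.38792×10^8 km.
Transfer time t = π√(a_t³/μ) = π√((6.38792×10^8)³ / 1.32682×10^11) = 1.392×10^8 s.
Converting: 1.392×10^8 s ÷ 3.15576×10^7 s/year (365.25 × 86400) = 4.41 years.

t = 4.41 years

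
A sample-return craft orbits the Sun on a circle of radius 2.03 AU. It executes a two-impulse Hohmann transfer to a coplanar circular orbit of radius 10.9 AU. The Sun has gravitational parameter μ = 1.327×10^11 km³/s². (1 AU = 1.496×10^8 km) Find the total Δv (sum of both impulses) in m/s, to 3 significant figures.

Δv = 10200 m/s

In km: r₁ = 2.03 × 1.496×10^8 = 3.03688×10^8 km; r₂ = 10.9 × 1.496×10^8 = 1.63064×10^9 km.
Transfer-ellipse semi-major axis a_t = (r₁ + r₂)/2 = (3.03688×10^8 + 1.63064×10^9)/2 = 9.67164×10^8 km.
Circular speed at r₁: v₁ = √(μ/r₁) = √(1.327×10^11/3.03688×10^8) = 20.9036 km/s.
Transfer-orbit speed at r₁ (vis-viva): v_p = √[μ(2/r₁ − 1/a_t)] = 27.1425 km/s.
First burn Δv₁ = |v_p − v₁| = 6.2389 km/s.
Circular speed at r₂: v₂ = √(μ/r₂) = 9.021 km/s.
Transfer-orbit speed at r₂: v_a = √[μ(2/r₂ − 1/a_t)] = 5.055 km/s.
Second burn Δv₂ = |v₂ − v_a| = 3.9660 km/s.
Total Δv = Δv₁ + Δv₂ = 10.20 km/s.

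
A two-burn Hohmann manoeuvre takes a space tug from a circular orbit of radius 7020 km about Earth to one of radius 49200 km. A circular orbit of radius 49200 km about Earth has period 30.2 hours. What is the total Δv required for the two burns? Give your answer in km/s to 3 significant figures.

Δv = 3.85 km/s

From Kepler's third law T² = 4π²r³/μ at r = 49200 km, T = 30.2 hours = 30.2 × 3600 s = 1.0872×10^5 s: μ = 4π²r³/T² = 3.97774×10^5 km³/s².
Transfer-ellipse semi-major axis a_t = (r₁ + r₂)/2 = (7020 + 49200)/2 = 28110 km.
At r₁ the circular-orbit speed is v₁ = √(μ/r₁) = 7.5275 km/s.
On the transfer ellipse at r₁, v² = μ(2/r − 1/a) gives v_p = √[μ(2/r₁ − 1/a_t)] = 9.9587 km/s.
First burn Δv₁ = |v_p − v₁| = 2.4312 km/s.
At r₂, v₂ = √(μ/r₂) = 2.8434 km/s.
Transfer-orbit speed at r₂: v_a = √[μ(2/r₂ − 1/a_t)] = 1.4209 km/s.
Second burn Δv₂ = |v₂ − v_a| = 1.4225 km/s.
Total Δv = Δv₁ + Δv₂ = 3.854 km/s.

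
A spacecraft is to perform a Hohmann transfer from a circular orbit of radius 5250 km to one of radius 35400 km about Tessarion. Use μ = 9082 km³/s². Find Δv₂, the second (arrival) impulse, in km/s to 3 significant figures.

Δv₂ = 0.249 km/s

Transfer-ellipse semi-major axis a_t = (r₁ + r₂)/2 = (5250 + 35400)/2 = 20325 km.
On the circular orbit at r = 35400 km, v_c = √(μ/r) = 0.5065 km/s.
Transfer-orbit speed at the same r (vis-viva, a = a_t): v_t = √[μ(2/r − 1/a_t)] = 0.2574 km/s.
Δv₂ = |v_t − v_c| = |0.2574 − 0.5065| = 0.2491 km/s.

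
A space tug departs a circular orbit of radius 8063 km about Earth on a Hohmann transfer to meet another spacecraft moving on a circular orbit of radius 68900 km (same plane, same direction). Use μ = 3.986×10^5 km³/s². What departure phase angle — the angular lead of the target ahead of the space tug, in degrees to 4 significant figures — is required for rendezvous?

Transfer-ellipse semi-major axis a_t = (r₁ + r₂)/2 = (8063 + 68900)/2 = 38481.5 km.
The half-period of the transfer ellipse is t = π√(a_t³/μ) = 37563 s.
The target's mean motion on its circular orbit is ω₂ = √(μ/r₂³) = 3.4909×10^-5 rad/s.
Angle swept by the target during transfer: ω₂·t = 1.3113 rad = 75.13°.
The space tug traverses 180° on the transfer ellipse, so the target must lead by 180° − 75.13° = 104.9°.

φ = 104.9°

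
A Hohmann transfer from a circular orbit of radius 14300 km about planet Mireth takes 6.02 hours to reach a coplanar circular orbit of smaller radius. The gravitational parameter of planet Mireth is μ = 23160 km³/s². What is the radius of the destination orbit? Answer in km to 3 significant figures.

r₂ = 6360 km

Transfer time t = 6.02 hours = 21672 s, and t = π√(a_t³/μ).
So a_t = (μ t²/π²)^(1/3) = (23160 × (21672)² / π²)^(1/3) = 10329 km.
Since a_t = (r₁ + r₂)/2, r₂ = 2a_t − r₁ = 2×10329 − 14300 = 6358 km.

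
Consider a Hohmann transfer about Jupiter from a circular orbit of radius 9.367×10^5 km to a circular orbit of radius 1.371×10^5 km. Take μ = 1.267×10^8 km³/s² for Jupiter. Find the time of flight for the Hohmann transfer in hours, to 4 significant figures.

The Hohmann ellipse has a_t = (r₁ + r₂)/2 = 5.369×10^5 km.
By Kepler's third law the transfer-orbit period is T = 2π√(a_t³/μ), so t = T/2 = 1.098×10^5 s.
Converting: 1.098×10^5 s ÷ 3600 s/hour = 30.50 hours.

t = 30.50 hours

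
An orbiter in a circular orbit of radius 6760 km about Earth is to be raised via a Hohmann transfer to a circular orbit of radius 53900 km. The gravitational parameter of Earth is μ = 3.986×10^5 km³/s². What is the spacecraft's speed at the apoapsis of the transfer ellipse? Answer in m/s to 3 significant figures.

v = 1280 m/s

Semi-major axis of the transfer orbit: a_t = (6760 + 53900)/2 = 30330 km.
The apoapsis of the transfer ellipse is at r = 53900 km.
Vis-viva: v = √[μ(2/r − 1/a_t)] = √[3.986×10^5 × (2/53900 − 1/30330)] = 1.284 km/s.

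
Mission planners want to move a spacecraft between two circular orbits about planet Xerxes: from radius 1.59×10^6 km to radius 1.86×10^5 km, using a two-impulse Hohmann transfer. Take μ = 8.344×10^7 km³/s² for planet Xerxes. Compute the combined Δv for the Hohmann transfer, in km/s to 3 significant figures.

Δv = 11.1 km/s

Transfer-ellipse semi-major axis a_t = (r₁ + r₂)/2 = (1.590×10^6 + 1.860×10^5)/2 = 8.880×10^5 km.
At r₁ the circular-orbit speed is v₁ = √(μ/r₁) = 7.244 km/s.
Transfer-orbit speed at r₁ (vis-viva equation): v_a = √[μ(2/r₁ − 1/a_t)] = 3.315 km/s.
First burn Δv₁ = |v_a − v₁| = 3.929 km/s.
At r₂, v₂ = √(μ/r₂) = 21.180 km/s.
Transfer-orbit speed at r₂: v_p = √[μ(2/r₂ − 1/a_t)] = 28.341 km/s.
Second burn Δv₂ = |v₂ − v_p| = 7.161 km/s.
Total Δv = Δv₁ + Δv₂ = 11.09 km/s.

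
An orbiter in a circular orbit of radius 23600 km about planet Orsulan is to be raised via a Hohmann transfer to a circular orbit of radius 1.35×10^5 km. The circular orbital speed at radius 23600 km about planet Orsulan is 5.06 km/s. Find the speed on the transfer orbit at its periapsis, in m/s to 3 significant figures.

From the circular-orbit relation v² = μ/r at r = 23600 km: μ = v²r = (5.06)² × 23600 = 6.04245×10^5 km³/s².
Semi-major axis of the transfer orbit: a_t = (23600 + 1.350×10^5)/2 = 79300 km.
At periapsis, r = 23600 km.
Applying v² = μ(2/r − 1/a_t): v = 6.602 km/s.

v = 6600 m/s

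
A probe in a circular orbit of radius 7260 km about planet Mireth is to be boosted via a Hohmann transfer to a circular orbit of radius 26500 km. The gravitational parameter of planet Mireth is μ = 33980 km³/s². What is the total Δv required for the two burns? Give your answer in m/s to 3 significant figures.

Transfer-ellipse semi-major axis a_t = (r₁ + r₂)/2 = (7260 + 26500)/2 = 16880 km.
At r₁ the circular-orbit speed is v₁ = √(μ/r₁) = 2.1634 km/s.
On the transfer ellipse at r₁, vis-viva gives v_p = √[μ(2/r₁ − 1/a_t)] = 2.7107 km/s.
First burn Δv₁ = |v_p − v₁| = 0.5473 km/s.
At r₂, v₂ = √(μ/r₂) = 1.13237 km/s.
Transfer-orbit speed at r₂: v_a = √[μ(2/r₂ − 1/a_t)] = 0.742627 km/s.
Second burn Δv₂ = |v₂ − v_a| = 0.3897 km/s.
Δv = Δv₁ + Δv₂ = 0.5473 + 0.3897 = 0.9370 km/s.

Δv = 937 m/s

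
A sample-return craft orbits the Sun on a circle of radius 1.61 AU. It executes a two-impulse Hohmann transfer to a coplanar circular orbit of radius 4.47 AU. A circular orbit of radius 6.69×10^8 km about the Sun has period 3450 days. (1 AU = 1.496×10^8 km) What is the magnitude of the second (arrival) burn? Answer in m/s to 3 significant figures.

Δv₂ = 3840 m/s

From Kepler's third law T² = 4π²r³/μ at r = 6.69×10^8 km, T = 3450 days = 3450 × 86400 s = 2.9808×10^8 s: μ = 4π²r³/T² = 1.33037×10^11 km³/s².
In km: r₁ = 1.61 × 1.496×10^8 = 2.40856×10^8 km; r₂ = 4.47 × 1.496×10^8 = 6.68712×10^8 km.
Semi-major axis of the transfer orbit: a_t = (2.40856×10^8 + 6.68712×10^8)/2 = 4.54784×10^8 km.
Circular speed at r = 6.68712×10^8 km: v_c = √(μ/r) = 14.10 km/s.
Vis-viva on the transfer ellipse at r = 6.68712×10^8 km gives v_t = √[μ(2/r − 1/a_t)] = 10.26 km/s.
Δv₂ = |v_t − v_c| = |10.26 − 14.10| = 3.840 km/s.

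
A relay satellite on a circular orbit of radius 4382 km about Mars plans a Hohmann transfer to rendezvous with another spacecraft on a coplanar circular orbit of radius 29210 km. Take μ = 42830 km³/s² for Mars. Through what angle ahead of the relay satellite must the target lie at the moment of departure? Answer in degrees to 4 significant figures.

The Hohmann ellipse has a_t = (r₁ + r₂)/2 = 16796 km.
The half-period of the transfer ellipse is t = π√(a_t³/μ) = 33043 s.
Target angular speed ω₂ = √(μ/r₂³) = 4.1455×10^-5 rad/s.
Angle swept by the target during transfer: ω₂·t = 1.3698 rad = 78.48°.
Arrival is 180° from departure on the ellipse, so φ = 180° − 78.48° = 101.5°.

φ = 101.5°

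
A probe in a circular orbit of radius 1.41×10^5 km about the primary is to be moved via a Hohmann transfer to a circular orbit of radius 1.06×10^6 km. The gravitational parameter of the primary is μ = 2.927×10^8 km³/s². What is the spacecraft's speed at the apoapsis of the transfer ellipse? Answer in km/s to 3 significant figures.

Semi-major axis of the transfer orbit: a_t = (1.410×10^5 + 1.060×10^6)/2 = 6.005×10^5 km.
At apoapsis, r = 1.060×10^6 km.
Applying v² = μ(2/r − 1/a_t): v = 8.052 km/s.

v = 8.05 km/s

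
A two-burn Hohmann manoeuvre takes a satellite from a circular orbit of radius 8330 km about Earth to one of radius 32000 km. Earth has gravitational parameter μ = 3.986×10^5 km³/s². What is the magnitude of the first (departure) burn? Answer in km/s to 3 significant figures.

Δv₁ = 1.80 km/s

Semi-major axis of the transfer orbit: a_t = (8330 + 32000)/2 = 20165 km.
On the circular orbit at r = 8330 km, v_c = √(μ/r) = 6.917 km/s.
Transfer-orbit speed at the same r (vis-viva, a = a_t): v_t = √[μ(2/r − 1/a_t)] = 8.714 km/s.
Δv₁ = |v_t − v_c| = |8.714 − 6.917| = 1.797 km/s.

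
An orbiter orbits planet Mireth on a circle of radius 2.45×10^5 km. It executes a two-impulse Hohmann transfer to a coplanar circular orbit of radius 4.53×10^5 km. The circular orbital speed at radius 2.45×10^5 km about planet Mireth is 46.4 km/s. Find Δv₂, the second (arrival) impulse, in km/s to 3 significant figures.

From the circular-orbit relation v² = μ/r at r = 2.45×10^5 km: μ = v²r = (46.4)² × 2.45×10^5 = 5.27475×10^8 km³/s².
Semi-major axis of the transfer orbit: a_t = (2.450×10^5 + 4.530×10^5)/2 = 3.490×10^5 km.
Circular speed at r = 4.530×10^5 km: v_c = √(μ/r) = 34.1234 km/s.
Transfer-orbit speed at the same r (vis-viva, a = a_t): v_t = √[μ(2/r − 1/a_t)] = 28.5905 km/s.
Δv₂ = |v_t − v_c| = |28.5905 − 34.1234| = 5.533 km/s.

Δv₂ = 5.53 km/s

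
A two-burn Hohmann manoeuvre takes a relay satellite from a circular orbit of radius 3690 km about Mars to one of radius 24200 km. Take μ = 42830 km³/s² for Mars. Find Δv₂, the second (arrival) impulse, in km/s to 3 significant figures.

Δv₂ = 0.646 km/s

Semi-major axis of the transfer orbit: a_t = (3690 + 24200)/2 = 13945 km.
On the circular orbit at r = 24200 km, v_c = √(μ/r) = 1.33035 km/s.
Vis-viva on the transfer ellipse at r = 24200 km gives v_t = √[μ(2/r − 1/a_t)] = 0.684337 km/s.
Δv₂ = |v_t − v_c| = |0.684337 − 1.33035| = 0.6460 km/s.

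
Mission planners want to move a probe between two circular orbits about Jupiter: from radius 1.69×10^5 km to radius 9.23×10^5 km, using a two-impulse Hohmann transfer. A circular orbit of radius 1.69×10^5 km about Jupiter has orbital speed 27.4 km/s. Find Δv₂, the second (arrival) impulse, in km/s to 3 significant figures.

Δv₂ = 5.20 km/s

From the circular-orbit relation v² = μ/r at r = 1.69×10^5 km: μ = v²r = (27.4)² × 1.69×10^5 = 1.26878×10^8 km³/s².
Semi-major axis of the transfer orbit: a_t = (1.690×10^5 + 9.230×10^5)/2 = 5.460×10^5 km.
Circular speed at r = 9.230×10^5 km: v_c = √(μ/r) = 11.7245 km/s.
Transfer-orbit speed at the same r (vis-viva, a = a_t): v_t = √[μ(2/r − 1/a_t)] = 6.52289 km/s.
Δv₂ = |v_t − v_c| = |6.52289 − 11.7245| = 5.202 km/s.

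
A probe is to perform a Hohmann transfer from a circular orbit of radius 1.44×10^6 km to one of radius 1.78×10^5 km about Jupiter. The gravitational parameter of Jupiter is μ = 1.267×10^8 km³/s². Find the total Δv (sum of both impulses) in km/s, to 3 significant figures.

Δv = 13.9 km/s

Semi-major axis of the transfer orbit: a_t = (1.440×10^6 + 1.780×10^5)/2 = 8.090×10^5 km.
Circular speed at r₁: v₁ = √(μ/r₁) = √(1.267×10^8/1.440×10^6) = 9.3801 km/s.
On the transfer ellipse at r₁, v² = μ(2/r − 1/a) gives v_a = √[μ(2/r₁ − 1/a_t)] = 4.3999 km/s.
First burn Δv₁ = |v_a − v₁| = 4.9802 km/s.
At r₂, v₂ = √(μ/r₂) = 26.6795 km/s.
Transfer-orbit speed at r₂: v_p = √[μ(2/r₂ − 1/a_t)] = 35.5947 km/s.
Second burn Δv₂ = |v₂ − v_p| = 8.9152 km/s.
Total Δv = Δv₁ + Δv₂ = 13.90 km/s.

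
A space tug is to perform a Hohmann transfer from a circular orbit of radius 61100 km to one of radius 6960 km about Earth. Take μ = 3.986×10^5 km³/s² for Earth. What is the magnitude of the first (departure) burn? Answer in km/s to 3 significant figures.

Δv₁ = 1.40 km/s

Transfer-ellipse semi-major axis a_t = (r₁ + r₂)/2 = (61100 + 6960)/2 = 34030 km.
Circular speed at r = 61100 km: v_c = √(μ/r) = 2.554 km/s.
Transfer-orbit speed at the same r (vis-viva, a = a_t): v_t = √[μ(2/r − 1/a_t)] = 1.155 km/s.
Δv₁ = |v_t − v_c| = |1.155 − 2.554| = 1.399 km/s.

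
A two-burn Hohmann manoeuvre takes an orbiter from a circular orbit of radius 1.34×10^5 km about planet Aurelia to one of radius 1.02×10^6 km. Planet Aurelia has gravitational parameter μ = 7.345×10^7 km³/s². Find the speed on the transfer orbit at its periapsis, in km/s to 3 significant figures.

The Hohmann ellipse has a_t = (r₁ + r₂)/2 = 5.770×10^5 km.
The periapsis of the transfer ellipse is at r = 1.340×10^5 km.
From the vis-viva equation, v = √[μ(2/r − 1/a_t)] = 31.13 km/s.

v = 31.1 km/s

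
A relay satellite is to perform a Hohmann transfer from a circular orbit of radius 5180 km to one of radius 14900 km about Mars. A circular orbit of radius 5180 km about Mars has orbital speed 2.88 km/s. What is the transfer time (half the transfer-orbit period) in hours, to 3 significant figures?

From the circular-orbit relation v² = μ/r at r = 5180 km: μ = v²r = (2.88)² × 5180 = 42965.0 km³/s².
Semi-major axis of the transfer orbit: a_t = (5180 + 14900)/2 = 10040 km.
Transfer time t = π√(a_t³/μ) = π√((10040)³ / 42965.0) = 15250 s.
Converting: 15250 s ÷ 3600 s/hour = 4.24 hours.

t = 4.24 hours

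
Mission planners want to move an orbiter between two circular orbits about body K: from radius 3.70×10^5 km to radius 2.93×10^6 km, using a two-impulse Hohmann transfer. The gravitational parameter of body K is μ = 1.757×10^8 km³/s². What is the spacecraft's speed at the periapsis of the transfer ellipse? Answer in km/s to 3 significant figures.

v = 29.0 km/s

Semi-major axis of the transfer orbit: a_t = (3.700×10^5 + 2.930×10^6)/2 = 1.650×10^6 km.
At periapsis, r = 3.700×10^5 km.
From the vis-viva equation, v = √[μ(2/r − 1/a_t)] = 29.04 km/s.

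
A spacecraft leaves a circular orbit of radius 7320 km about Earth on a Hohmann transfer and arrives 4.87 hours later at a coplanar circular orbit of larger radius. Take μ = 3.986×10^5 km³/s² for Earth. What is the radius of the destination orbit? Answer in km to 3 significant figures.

Transfer time t = 4.87 hours = 17532 s, and t = π√(a_t³/μ).
So a_t = (μ t²/π²)^(1/3) = (3.986×10^5 × (17532)² / π²)^(1/3) = 23154 km.
Since a_t = (r₁ + r₂)/2, r₂ = 2a_t − r₁ = 2×23154 − 7320 = 38988 km.

r₂ = 39000 km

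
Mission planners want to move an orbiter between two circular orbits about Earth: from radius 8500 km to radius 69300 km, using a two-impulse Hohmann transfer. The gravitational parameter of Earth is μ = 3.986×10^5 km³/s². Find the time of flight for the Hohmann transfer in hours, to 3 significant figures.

The Hohmann ellipse has a_t = (r₁ + r₂)/2 = 38900 km.
By Kepler's third law the transfer-orbit period is T = 2π√(a_t³/μ), so t = T/2 = 38180 s.
Converting: 38180 s ÷ 3600 s/hour = 10.6 hours.

t = 10.6 hours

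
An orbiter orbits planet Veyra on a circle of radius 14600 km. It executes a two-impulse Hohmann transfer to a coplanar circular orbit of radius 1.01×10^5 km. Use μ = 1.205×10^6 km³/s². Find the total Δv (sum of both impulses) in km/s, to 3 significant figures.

Δv = 4.64 km/s

Semi-major axis of the transfer orbit: a_t = (14600 + 1.010×10^5)/2 = 57800 km.
At r₁ the circular-orbit speed is v₁ = √(μ/r₁) = 9.0848 km/s.
On the transfer ellipse at r₁, vis-viva equation gives v_p = √[μ(2/r₁ − 1/a_t)] = 12.009 km/s.
First burn Δv₁ = |v_p − v₁| = 2.924 km/s.
At r₂, v₂ = √(μ/r₂) = 3.454 km/s.
Transfer-orbit speed at r₂: v_a = √[μ(2/r₂ − 1/a_t)] = 1.736 km/s.
Second burn Δv₂ = |v₂ − v_a| = 1.718 km/s.
Total Δv = Δv₁ + Δv₂ = 4.642 km/s.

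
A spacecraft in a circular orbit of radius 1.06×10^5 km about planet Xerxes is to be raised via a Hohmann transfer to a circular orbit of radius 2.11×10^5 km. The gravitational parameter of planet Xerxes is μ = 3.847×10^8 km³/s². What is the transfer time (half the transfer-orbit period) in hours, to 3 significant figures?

The Hohmann ellipse has a_t = (r₁ + r₂)/2 = 1.585×10^5 km.
Half the transfer-orbit period gives t = π√(a_t³/μ) = 10110 s.
Converting: 10110 s ÷ 3600 s/hour = 2.81 hours.

t = 2.81 hours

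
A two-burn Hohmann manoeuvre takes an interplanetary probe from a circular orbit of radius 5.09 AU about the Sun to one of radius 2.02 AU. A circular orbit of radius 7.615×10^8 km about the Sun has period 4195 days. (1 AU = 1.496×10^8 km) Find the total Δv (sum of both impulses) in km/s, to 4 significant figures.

Δv = 7.369 km/s

From Kepler's third law T² = 4π²r³/μ at r = 7.615×10^8 km, T = 4195 days = 4195 × 86400 s = 3.62448×10^8 s: μ = 4π²r³/T² = 1.32702×10^11 km³/s².
In km: r₁ = 5.09 × 1.496×10^8 = 7.61464×10^8 km; r₂ = 2.02 × 1.496×10^8 = 3.02192×10^8 km.
Semi-major axis of the transfer orbit: a_t = (7.61464×10^8 + 3.02192×10^8)/2 = 5.31828×10^8 km.
At r₁ the circular-orbit speed is v₁ = √(μ/r₁) = 13.201 km/s.
Transfer-orbit speed at r₁ (vis-viva): v_a = √[μ(2/r₁ − 1/a_t)] = 9.9511 km/s.
First burn Δv₁ = |v_a − v₁| = 3.250 km/s.
Circular speed at r₂: v₂ = √(μ/r₂) = 20.9555 km/s.
Transfer-orbit speed at r₂: v_p = √[μ(2/r₂ − 1/a_t)] = 25.0748 km/s.
Second burn Δv₂ = |v₂ − v_p| = 4.119 km/s.
Δv = Δv₁ + Δv₂ = 3.250 + 4.119 = 7.369 km/s.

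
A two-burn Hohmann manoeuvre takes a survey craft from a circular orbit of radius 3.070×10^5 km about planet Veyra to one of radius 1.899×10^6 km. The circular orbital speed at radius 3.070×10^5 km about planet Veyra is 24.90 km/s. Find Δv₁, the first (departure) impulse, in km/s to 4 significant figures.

Δv₁ = 7.772 km/s

From the circular-orbit relation v² = μ/r at r = 3.070×10^5 km: μ = v²r = (24.90)² × 3.070×10^5 = 1.90343×10^8 km³/s².
Semi-major axis of the transfer orbit: a_t = (3.070×10^5 + 1.899×10^6)/2 = 1.103×10^6 km.
On the circular orbit at r = 3.070×10^5 km, v_c = √(μ/r) = 24.900 km/s.
Vis-viva on the transfer ellipse at r = 3.070×10^5 km gives v_t = √[μ(2/r − 1/a_t)] = 32.672 km/s.
Δv₁ = |v_t − v_c| = |32.672 − 24.900| = 7.772 km/s.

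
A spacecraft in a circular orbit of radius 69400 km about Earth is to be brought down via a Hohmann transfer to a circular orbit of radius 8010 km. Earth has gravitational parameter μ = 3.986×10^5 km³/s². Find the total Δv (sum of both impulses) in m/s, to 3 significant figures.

The Hohmann ellipse has a_t = (r₁ + r₂)/2 = 38705 km.
Circular speed at r₁: v₁ = √(μ/r₁) = √(3.986×10^5/69400) = 2.3966 km/s.
On the transfer ellipse at r₁, v² = μ(2/r − 1/a) gives v_a = √[μ(2/r₁ − 1/a_t)] = 1.0902 km/s.
First burn Δv₁ = |v_a − v₁| = 1.306 km/s.
Circular speed at r₂: v₂ = √(μ/r₂) = 7.054 km/s.
Transfer-orbit speed at r₂: v_p = √[μ(2/r₂ − 1/a_t)] = 9.446 km/s.
Second burn Δv₂ = |v₂ − v_p| = 2.392 km/s.
Total Δv = Δv₁ + Δv₂ = 3.698 km/s.

Δv = 3700 m/s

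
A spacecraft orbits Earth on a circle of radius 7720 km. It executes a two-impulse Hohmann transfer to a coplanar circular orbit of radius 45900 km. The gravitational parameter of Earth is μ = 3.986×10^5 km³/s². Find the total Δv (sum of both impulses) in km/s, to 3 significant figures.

Semi-major axis of the transfer orbit: a_t = (7720 + 45900)/2 = 26810 km.
Circular speed at r₁: v₁ = √(μ/r₁) = √(3.986×10^5/7720) = 7.186 km/s.
Transfer-orbit speed at r₁ (vis-viva): v_p = √[μ(2/r₁ − 1/a_t)] = 9.402 km/s.
First burn Δv₁ = |v_p − v₁| = 2.216 km/s.
At r₂, v₂ = √(μ/r₂) = 2.947 km/s.
Transfer-orbit speed at r₂: v_a = √[μ(2/r₂ − 1/a_t)] = 1.581 km/s.
Second burn Δv₂ = |v₂ − v_a| = 1.366 km/s.
Total Δv = Δv₁ + Δv₂ = 3.582 km/s.

Δv = 3.58 km/s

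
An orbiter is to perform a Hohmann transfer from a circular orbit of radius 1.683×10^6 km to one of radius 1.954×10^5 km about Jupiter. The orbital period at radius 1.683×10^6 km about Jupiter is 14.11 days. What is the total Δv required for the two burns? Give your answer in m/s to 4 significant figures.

Δv = 13340 m/s

From Kepler's third law T² = 4π²r³/μ at r = 1.683×10^6 km, T = 14.11 days = 14.11 × 86400 s = 1.219104×10^6 s: μ = 4π²r³/T² = 1.26628×10^8 km³/s².
Transfer-ellipse semi-major axis a_t = (r₁ + r₂)/2 = (1.683×10^6 + 1.954×10^5)/2 = 9.392×10^5 km.
Circular speed at r₁: v₁ = √(μ/r₁) = √(1.26628×10^8/1.683×10^6) = 8.674 km/s.
Transfer-orbit speed at r₁ (vis-viva): v_a = √[μ(2/r₁ − 1/a_t)] = 3.956 km/s.
First burn Δv₁ = |v_a − v₁| = 4.718 km/s.
At r₂, v₂ = √(μ/r₂) = 25.4568 km/s.
Transfer-orbit speed at r₂: v_p = √[μ(2/r₂ − 1/a_t)] = 34.0774 km/s.
Second burn Δv₂ = |v₂ − v_p| = 8.621 km/s.
Total Δv = Δv₁ + Δv₂ = 13.34 km/s.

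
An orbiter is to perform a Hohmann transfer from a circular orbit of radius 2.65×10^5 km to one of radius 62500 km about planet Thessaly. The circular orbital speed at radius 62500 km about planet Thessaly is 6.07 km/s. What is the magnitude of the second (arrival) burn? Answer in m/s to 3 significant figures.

Δv₂ = 1650 m/s

From the circular-orbit relation v² = μ/r at r = 62500 km: μ = v²r = (6.07)² × 62500 = 2.30281×10^6 km³/s².
Transfer-ellipse semi-major axis a_t = (r₁ + r₂)/2 = (2.650×10^5 + 62500)/2 = 1.6375×10^5 km.
On the circular orbit at r = 62500 km, v_c = √(μ/r) = 6.070 km/s.
Transfer-orbit speed at the same r (vis-viva, a = a_t): v_t = √[μ(2/r − 1/a_t)] = 7.722 km/s.
Δv₂ = |v_t − v_c| = |7.722 − 6.070| = 1.652 km/s.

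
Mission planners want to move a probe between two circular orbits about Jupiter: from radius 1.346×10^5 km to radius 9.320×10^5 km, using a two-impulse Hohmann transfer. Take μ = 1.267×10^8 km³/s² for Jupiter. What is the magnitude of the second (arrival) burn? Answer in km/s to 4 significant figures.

Δv₂ = 5.802 km/s

The Hohmann ellipse has a_t = (r₁ + r₂)/2 = 5.333×10^5 km.
Circular speed at r = 9.320×10^5 km: v_c = √(μ/r) = 11.66 km/s.
Vis-viva on the transfer ellipse at r = 9.320×10^5 km gives v_t = √[μ(2/r − 1/a_t)] = 5.858 km/s.
Δv₂ = |v_t − v_c| = |5.858 − 11.66| = 5.802 km/s.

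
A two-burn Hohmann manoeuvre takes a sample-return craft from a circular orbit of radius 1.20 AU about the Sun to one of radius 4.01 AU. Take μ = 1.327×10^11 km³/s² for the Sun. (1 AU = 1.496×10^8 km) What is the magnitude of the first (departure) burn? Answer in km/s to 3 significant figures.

In km: r₁ = 1.20 × 1.496×10^8 = 1.7952×10^8 km; r₂ = 4.01 × 1.496×10^8 = 5.99896×10^8 km.
Semi-major axis of the transfer orbit: a_t = (1.7952×10^8 + 5.99896×10^8)/2 = 3.89708×10^8 km.
On the circular orbit at r = 1.7952×10^8 km, v_c = √(μ/r) = 27.188 km/s.
Vis-viva on the transfer ellipse at r = 1.7952×10^8 km gives v_t = √[μ(2/r − 1/a_t)] = 33.732 km/s.
Δv₁ = |v_t − v_c| = |33.732 − 27.188| = 6.544 km/s.

Δv₁ = 6.54 km/s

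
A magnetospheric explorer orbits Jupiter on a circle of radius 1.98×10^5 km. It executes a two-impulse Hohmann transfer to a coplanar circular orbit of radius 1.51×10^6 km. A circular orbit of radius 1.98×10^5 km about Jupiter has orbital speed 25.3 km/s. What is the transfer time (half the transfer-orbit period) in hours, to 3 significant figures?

From the circular-orbit relation v² = μ/r at r = 1.98×10^5 km: μ = v²r = (25.3)² × 1.98×10^5 = 1.26738×10^8 km³/s².
Semi-major axis of the transfer orbit: a_t = (1.980×10^5 + 1.510×10^6)/2 = 8.540×10^5 km.
By Kepler's third law the transfer-orbit period is T = 2π√(a_t³/μ), so t = T/2 = 2.202×10^5 s.
Converting: 2.202×10^5 s ÷ 3600 s/hour = 61.2 hours.

t = 61.2 hours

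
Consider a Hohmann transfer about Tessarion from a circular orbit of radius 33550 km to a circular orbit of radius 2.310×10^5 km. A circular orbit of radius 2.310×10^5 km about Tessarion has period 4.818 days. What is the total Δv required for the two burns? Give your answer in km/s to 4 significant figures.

Δv = 4.672 km/s

From Kepler's third law T² = 4π²r³/μ at r = 2.310×10^5 km, T = 4.818 days = 4.818 × 86400 s = 4.162752×10^5 s: μ = 4π²r³/T² = 2.80824×10^6 km³/s².
Semi-major axis of the transfer orbit: a_t = (33550 + 2.310×10^5)/2 = 1.32275×10^5 km.
At r₁ the circular-orbit speed is v₁ = √(μ/r₁) = 9.149 km/s.
Transfer-orbit speed at r₁ (v² = μ(2/r − 1/a)): v_p = √[μ(2/r₁ − 1/a_t)] = 12.09 km/s.
First burn Δv₁ = |v_p − v₁| = 2.941 km/s.
Circular speed at r₂: v₂ = √(μ/r₂) = 3.487 km/s.
Transfer-orbit speed at r₂: v_a = √[μ(2/r₂ − 1/a_t)] = 1.756 km/s.
Second burn Δv₂ = |v₂ − v_a| = 1.731 km/s.
Δv = Δv₁ + Δv₂ = 2.941 + 1.731 = 4.672 km/s.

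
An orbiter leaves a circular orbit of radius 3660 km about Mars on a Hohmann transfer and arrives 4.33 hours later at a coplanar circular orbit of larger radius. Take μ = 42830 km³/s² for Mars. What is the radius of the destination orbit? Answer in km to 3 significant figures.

r₂ = 16700 km

Transfer time t = 4.33 hours = 15588 s, and t = π√(a_t³/μ).
So a_t = (μ t²/π²)^(1/3) = (42830 × (15588)² / π²)^(1/3) = 10178 km.
Since a_t = (r₁ + r₂)/2, r₂ = 2a_t − r₁ = 2×10178 − 3660 = 16696 km.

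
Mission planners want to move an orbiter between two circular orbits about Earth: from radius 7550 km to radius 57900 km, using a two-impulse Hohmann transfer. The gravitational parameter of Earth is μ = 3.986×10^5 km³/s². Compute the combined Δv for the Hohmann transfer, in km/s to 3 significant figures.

Semi-major axis of the transfer orbit: a_t = (7550 + 57900)/2 = 32725 km.
Circular speed at r₁: v₁ = √(μ/r₁) = √(3.986×10^5/7550) = 7.2660 km/s.
On the transfer ellipse at r₁, vis-viva gives v_p = √[μ(2/r₁ − 1/a_t)] = 9.6648 km/s.
First burn Δv₁ = |v_p − v₁| = 2.3988 km/s.
At r₂, v₂ = √(μ/r₂) = 2.6238 km/s.
Transfer-orbit speed at r₂: v_a = √[μ(2/r₂ − 1/a_t)] = 1.2603 km/s.
Second burn Δv₂ = |v₂ − v_a| = 1.3635 km/s.
Δv = Δv₁ + Δv₂ = 2.3988 + 1.3635 = 3.762 km/s.

Δv = 3.76 km/s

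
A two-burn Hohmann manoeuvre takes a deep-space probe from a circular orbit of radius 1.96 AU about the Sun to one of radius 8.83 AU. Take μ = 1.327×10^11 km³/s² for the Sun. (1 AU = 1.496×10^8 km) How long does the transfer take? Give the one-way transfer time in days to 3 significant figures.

In km: r₁ = 1.96 × 1.496×10^8 = 2.93216×10^8 km; r₂ = 8.83 × 1.496×10^8 = 1.320968×10^9 km.
Semi-major axis of the transfer orbit: a_t = (2.93216×10^8 + 1.320968×10^9)/2 = 8.07092×10^8 km.
By Kepler's third law the transfer-orbit period is T = 2π√(a_t³/μ), so t = T/2 = 1.977×10^8 s.
Converting: 1.977×10^8 s ÷ 86400 s/day = 2290 days.

t = 2290 days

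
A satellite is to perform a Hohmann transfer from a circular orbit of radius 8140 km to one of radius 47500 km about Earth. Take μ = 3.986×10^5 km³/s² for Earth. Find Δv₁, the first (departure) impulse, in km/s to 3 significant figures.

Δv₁ = 2.15 km/s

The Hohmann ellipse has a_t = (r₁ + r₂)/2 = 27820 km.
Circular speed at r = 8140 km: v_c = √(μ/r) = 6.998 km/s.
Vis-viva on the transfer ellipse at r = 8140 km gives v_t = √[μ(2/r − 1/a_t)] = 9.144 km/s.
Δv₁ = |v_t − v_c| = |9.144 − 6.998| = 2.146 km/s.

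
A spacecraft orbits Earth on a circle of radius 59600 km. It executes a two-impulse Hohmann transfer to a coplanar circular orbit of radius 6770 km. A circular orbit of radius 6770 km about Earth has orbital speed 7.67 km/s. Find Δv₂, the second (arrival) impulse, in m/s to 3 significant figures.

Δv₂ = 2610 m/s

From the circular-orbit relation v² = μ/r at r = 6770 km: μ = v²r = (7.67)² × 6770 = 3.98272×10^5 km³/s².
Transfer-ellipse semi-major axis a_t = (r₁ + r₂)/2 = (59600 + 6770)/2 = 33185 km.
On the circular orbit at r = 6770 km, v_c = √(μ/r) = 7.6700 km/s.
Transfer-orbit speed at the same r (vis-viva, a = a_t): v_t = √[μ(2/r − 1/a_t)] = 10.279 km/s.
Δv₂ = |v_t − v_c| = |10.279 − 7.6700| = 2.609 km/s.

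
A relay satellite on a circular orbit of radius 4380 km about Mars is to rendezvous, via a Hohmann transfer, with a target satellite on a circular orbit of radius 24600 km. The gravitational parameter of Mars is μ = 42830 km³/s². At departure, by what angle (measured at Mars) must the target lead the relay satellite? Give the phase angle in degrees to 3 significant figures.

φ = 98.6°

Transfer-ellipse semi-major axis a_t = (r₁ + r₂)/2 = (4380 + 24600)/2 = 14490 km.
The half-period of the transfer ellipse is t = π√(a_t³/μ) = 26478 s.
Target angular speed ω₂ = √(μ/r₂³) = 5.3638×10^-5 rad/s.
Angle swept by the target during transfer: ω₂·t = 1.4202 rad = 81.37°.
The relay satellite traverses 180° on the transfer ellipse, so the target must lead by 180° − 81.37° = 98.6°.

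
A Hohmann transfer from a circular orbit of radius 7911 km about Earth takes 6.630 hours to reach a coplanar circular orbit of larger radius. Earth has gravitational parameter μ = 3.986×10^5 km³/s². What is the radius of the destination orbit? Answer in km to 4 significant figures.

Transfer time t = 6.630 hours = 23868 s, and t = π√(a_t³/μ).
So a_t = (μ t²/π²)^(1/3) = (3.986×10^5 × (23868)² / π²)^(1/3) = 28442 km.
Since a_t = (r₁ + r₂)/2, r₂ = 2a_t − r₁ = 2×28442 − 7911 = 48973 km.

r₂ = 48970 km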